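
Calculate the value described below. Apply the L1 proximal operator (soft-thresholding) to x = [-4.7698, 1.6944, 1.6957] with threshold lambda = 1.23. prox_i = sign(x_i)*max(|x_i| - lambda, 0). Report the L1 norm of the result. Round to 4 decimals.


Soft-thresholding with lambda = 1.23:
prox(-4.7698) = sign(-4.7698)*max(|-4.7698| - 1.23, 0) = -3.5398
prox(1.6944) = sign(1.6944)*max(|1.6944| - 1.23, 0) = 0.4644
prox(1.6957) = sign(1.6957)*max(|1.6957| - 1.23, 0) = 0.4657
prox(x) = [-3.5398, 0.4644, 0.4657]
||prox(x)||_1 = 3.5398 + 0.4644 + 0.4657 = 4.4699


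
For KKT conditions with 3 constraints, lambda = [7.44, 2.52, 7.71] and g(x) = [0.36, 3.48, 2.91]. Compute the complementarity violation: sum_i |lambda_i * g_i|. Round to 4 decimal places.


KKT complementary slackness check:
lambda_1 * g_1 = 7.44 * 0.36 = 2.6784
lambda_2 * g_2 = 2.52 * 3.48 = 8.7696
lambda_3 * g_3 = 7.71 * 2.91 = 22.4361
Total violation = 2.6784 + 8.7696 + 22.4361 = 33.8841


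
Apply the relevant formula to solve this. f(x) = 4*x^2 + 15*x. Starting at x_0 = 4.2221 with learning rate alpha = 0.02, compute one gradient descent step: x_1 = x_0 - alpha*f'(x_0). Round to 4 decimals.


We compute the gradient at x_0 and apply the update.
f'(x) = 8*x + 15
f'(4.2221) = 8*4.2221 + 15 = 48.7768
x_1 = 4.2221 - 0.02*48.7768 = 3.2466


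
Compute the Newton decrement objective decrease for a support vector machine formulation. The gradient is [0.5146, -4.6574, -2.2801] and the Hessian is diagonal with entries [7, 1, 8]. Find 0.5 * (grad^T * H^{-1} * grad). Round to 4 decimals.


Step 1: H is diagonal, so H^(-1) * g = [0.0735, -4.6574, -0.285].
Step 2: g^T H^(-1) g = sum_i g_i^2 / H_ii
  = (0.5146)^2/7 + (-4.6574)^2/1 + (-2.2801)^2/8
  = 0.0378 + 21.6914 + 0.6499 = 22.3791
Step 3: Objective decrease = 0.5 * g^T H^(-1) g = 11.1895


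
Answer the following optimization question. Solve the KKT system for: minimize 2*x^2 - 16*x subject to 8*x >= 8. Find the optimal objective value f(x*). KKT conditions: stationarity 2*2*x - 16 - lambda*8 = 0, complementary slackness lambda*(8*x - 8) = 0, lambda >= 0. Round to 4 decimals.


Step 1: Try lambda = 0 (constraint inactive).
Stationarity: 2*2*x - 16 = 0
x* = 16/(2*2) = 4.0
Check constraint: 8*4.0 = 32.0 >= 8 -- satisfied.
Step 2: Compute optimal value.
f(x*) = 2*4.0^2 - 16*4.0 = -32.0


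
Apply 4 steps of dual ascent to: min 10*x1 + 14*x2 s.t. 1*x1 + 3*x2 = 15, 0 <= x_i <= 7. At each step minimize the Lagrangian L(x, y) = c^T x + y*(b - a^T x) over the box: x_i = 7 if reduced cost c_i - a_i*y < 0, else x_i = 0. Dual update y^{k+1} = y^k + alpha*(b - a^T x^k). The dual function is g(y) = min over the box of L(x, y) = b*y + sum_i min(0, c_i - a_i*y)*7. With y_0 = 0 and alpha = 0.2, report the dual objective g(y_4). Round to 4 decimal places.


Dual ascent for LP: min 10*x1 + 14*x2, 1*x1 + 3*x2 = 15, 0 <= x_i <= 7
Step 1: y^k = 0.0, reduced costs: (10.0, 14.0)
  x^k = (0.0, 0.0), subgradient = b - a^T x = 15.0
  y^{k+1} = 0.0 + 0.2*15.0 = 3.0
Step 2: y^k = 3.0, reduced costs: (7.0, 5.0)
  x^k = (0.0, 0.0), subgradient = b - a^T x = 15.0
  y^{k+1} = 3.0 + 0.2*15.0 = 6.0
Step 3: y^k = 6.0, reduced costs: (4.0, -4.0)
  x^k = (0.0, 7.0), subgradient = b - a^T x = -6.0
  y^{k+1} = 6.0 + 0.2*-6.0 = 4.8
Step 4: y^k = 4.8, reduced costs: (5.2, -0.4)
  x^k = (0.0, 7.0), subgradient = b - a^T x = -6.0
  y^{k+1} = 4.8 + 0.2*-6.0 = 3.6
Dual objective at y_4 = 3.6: reduced costs (6.4, 3.2), box minimizer x = (0.0, 0.0)
g(y_4) = b*y + (c1 - a1*y)*x1 + (c2 - a2*y)*x2 = 15*3.6 + 6.4*0.0 + 3.2*0.0 = 54.0 + 0.0 + 0.0 = 54.0


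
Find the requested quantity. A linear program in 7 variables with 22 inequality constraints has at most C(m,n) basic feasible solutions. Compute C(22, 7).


Each vertex corresponds to some choice of n active constraints out of m, so the number of vertices is at most C(m, n) = m! / (n!(m-n)!).
m = 22, n = 7
Numerator: 22 * 21 * 20 * 19 * 18 * 17 * 16
Denominator: 7! = 5040
C(22, 7) = 170544


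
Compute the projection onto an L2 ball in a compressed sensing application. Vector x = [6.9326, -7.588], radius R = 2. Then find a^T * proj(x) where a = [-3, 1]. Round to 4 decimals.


Step 1: Compute ||x|| (intermediates to 6 decimals).
||x|| = sqrt(6.9326^2 + (-7.588)^2) = 10.278068
Step 2: Project.
Since ||x|| > R, scale = R/||x|| = 2/10.278068 = 0.194589, proj(x) = scale * x
proj(x) = [1.349008, -1.476541]
Step 3: Dot product.
a^T * proj(x) = -3*1.349008 + 1*(-1.476541) = -5.5236


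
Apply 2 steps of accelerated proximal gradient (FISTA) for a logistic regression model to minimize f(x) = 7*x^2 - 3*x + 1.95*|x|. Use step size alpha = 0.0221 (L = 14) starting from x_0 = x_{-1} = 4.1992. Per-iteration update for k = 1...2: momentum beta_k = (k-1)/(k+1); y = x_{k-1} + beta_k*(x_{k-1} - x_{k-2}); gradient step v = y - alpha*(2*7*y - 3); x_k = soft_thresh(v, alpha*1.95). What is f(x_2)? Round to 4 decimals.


FISTA on f(x) = 7*x^2 - 3*x + 1.95*|x|
L = 14, alpha = 0.0221
Iteration 1: beta = 0.0, y = 4.1992 + 0.0*(4.1992 - 4.1992) = 4.1992
  grad(y) = 55.7888, v = y - alpha*grad = 2.9663
  prox(v) = soft_thresh(2.9663, 0.0431) = 2.9232
Iteration 2: beta = 0.3333, y = 2.9232 + 0.3333*(2.9232 - 4.1992) = 2.4978
  grad(y) = 31.9696, v = y - alpha*grad = 1.7913
  prox(v) = soft_thresh(1.7913, 0.0431) = 1.7482
f(x_2) = 7*1.7482^2 - 3*1.7482 + 1.95*|1.7482| = 19.558


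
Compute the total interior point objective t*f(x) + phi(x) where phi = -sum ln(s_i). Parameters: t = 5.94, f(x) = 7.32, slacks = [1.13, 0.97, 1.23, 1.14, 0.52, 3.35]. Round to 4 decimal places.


Step 1: Compute log-barrier.
ln values: [0.1222, -0.0305, 0.207, 0.131, -0.6539, 1.209]
phi = -(0.1222 - 0.0305 + 0.207 + 0.131 - 0.6539 + 1.209) = -0.9848
Step 2: Compute augmented objective.
t*f(x) = 5.94*7.32 = 43.4808
Total = 43.4808 - 0.9848 = 42.496


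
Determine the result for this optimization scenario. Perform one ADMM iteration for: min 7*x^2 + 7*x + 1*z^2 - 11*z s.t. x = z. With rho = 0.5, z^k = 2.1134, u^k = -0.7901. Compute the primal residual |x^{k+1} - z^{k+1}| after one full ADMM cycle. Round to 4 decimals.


ADMM iteration with rho = 0.5, z^k = 2.1134, u^k = -0.7901
Step 1: x-update.
Minimize 7*x^2 + 7*x + (0.5/2)*(x - 2.1134 - 0.7901)^2
FOC: (2*7 + 0.5)*x = -7 + 0.5*(2.1134 + 0.7901)
x^{k+1} = -0.3826
Step 2: z-update.
Minimize 1*z^2 - 11*z + (0.5/2)*(-0.3826 - z - 0.7901)^2
FOC: (2*1 + 0.5)*z = 11 + 0.5*(-0.3826 - 0.7901)
z^{k+1} = 4.1655
Step 3: u-update.
u^{k+1} = -0.7901 - 0.3826 - 4.1655 = -5.3382
Step 4: Primal residual = |-0.3826 - 4.1655| = 4.5481


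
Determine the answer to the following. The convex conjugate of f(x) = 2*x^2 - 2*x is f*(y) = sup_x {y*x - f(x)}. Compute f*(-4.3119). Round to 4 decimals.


f*(y) = sup_x {y*x - a*x^2 - b*x} = sup_x {(y-b)*x - a*x^2}
FOC: (y - b) - 2a*x = 0 => x* = (y - b)/(2a)
x* = (-4.3119 + 2)/(2*2) = -0.578
f*(-4.3119) = (y-b)^2/(4a) = (-4.3119 + 2)^2/(4*2)
= 5.3449/8 = 0.6681


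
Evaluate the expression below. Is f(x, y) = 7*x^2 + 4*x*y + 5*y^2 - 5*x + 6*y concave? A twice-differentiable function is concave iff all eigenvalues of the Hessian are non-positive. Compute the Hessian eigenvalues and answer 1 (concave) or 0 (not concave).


The Hessian of f(x,y) = 7*x^2 + 4*x*y + 5*y^2 - 5*x + 6*y is:
H = [[14, 4], [4, 10]]
Trace = 14 + 10 = 24
Determinant = 14*10 - (4)^2 = 124
Discriminant = (24)^2 - 4*124 = 80.0
Eigenvalues: lambda_1 = 7.5279, lambda_2 = 16.4721
The function is not concave.

0


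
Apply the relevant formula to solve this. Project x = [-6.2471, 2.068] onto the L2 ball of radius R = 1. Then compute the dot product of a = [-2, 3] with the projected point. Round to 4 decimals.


Step 1: Compute ||x|| (intermediates to 6 decimals).
||x|| = sqrt((-6.2471)^2 + 2.068^2) = 6.580493
Step 2: Project.
Since ||x|| > R, scale = R/||x|| = 1/6.580493 = 0.151964, proj(x) = scale * x
proj(x) = [-0.949334, 0.314262]
Step 3: Dot product.
a^T * proj(x) = -2*(-0.949334) + 3*0.314262 = 2.8415


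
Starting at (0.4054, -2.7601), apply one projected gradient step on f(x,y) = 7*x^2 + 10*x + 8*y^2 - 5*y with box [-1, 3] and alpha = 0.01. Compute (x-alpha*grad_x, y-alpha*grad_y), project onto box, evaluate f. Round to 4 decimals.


Step 1: Compute gradient at (0.4054, -2.7601).
grad_x = 2*7*0.4054 + 10 = 15.6756
grad_y = 2*8*-2.7601 - 5 = -49.1616
Step 2: Gradient step.
x_raw = 0.4054 - 0.01*15.6756 = 0.2486
y_raw = -2.7601 - 0.01*-49.1616 = -2.2685
Step 3: Project onto [-1, 3].
x_proj = clip(0.2486) = 0.2486
y_proj = clip(-2.2685) = -1.0
Step 4: Evaluate f.
f(0.2486, -1.0) = 15.9192


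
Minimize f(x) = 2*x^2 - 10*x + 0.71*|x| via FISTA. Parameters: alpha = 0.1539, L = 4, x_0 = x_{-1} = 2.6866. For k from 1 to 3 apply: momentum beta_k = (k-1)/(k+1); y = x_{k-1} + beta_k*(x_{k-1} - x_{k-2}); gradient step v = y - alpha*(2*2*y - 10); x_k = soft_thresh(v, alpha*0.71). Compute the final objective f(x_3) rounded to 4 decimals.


FISTA on f(x) = 2*x^2 - 10*x + 0.71*|x|
L = 4, alpha = 0.1539
Iteration 1: beta = 0.0, y = 2.6866 + 0.0*(2.6866 - 2.6866) = 2.6866
  grad(y) = 0.7464, v = y - alpha*grad = 2.5717
  prox(v) = soft_thresh(2.5717, 0.1093) = 2.4625
Iteration 2: beta = 0.3333, y = 2.4625 + 0.3333*(2.4625 - 2.6866) = 2.3877
  grad(y) = -0.449, v = y - alpha*grad = 2.4568
  prox(v) = soft_thresh(2.4568, 0.1093) = 2.3476
Iteration 3: beta = 0.5, y = 2.3476 + 0.5*(2.3476 - 2.4625) = 2.2901
  grad(y) = -0.8394, v = y - alpha*grad = 2.4193
  prox(v) = soft_thresh(2.4193, 0.1093) = 2.3101
f(x_3) = 2*2.3101^2 - 10*2.3101 + 0.71*|2.3101| = -10.7877


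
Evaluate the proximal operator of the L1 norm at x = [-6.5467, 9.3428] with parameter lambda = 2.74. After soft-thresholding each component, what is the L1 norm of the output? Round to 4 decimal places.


Soft-thresholding with lambda = 2.74:
prox(-6.5467) = sign(-6.5467)*max(|-6.5467| - 2.74, 0) = -3.8067
prox(9.3428) = sign(9.3428)*max(|9.3428| - 2.74, 0) = 6.6028
prox(x) = [-3.8067, 6.6028]
||prox(x)||_1 = 3.8067 + 6.6028 = 10.4095


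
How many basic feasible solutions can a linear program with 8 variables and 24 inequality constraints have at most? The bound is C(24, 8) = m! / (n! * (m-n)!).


Each vertex corresponds to some choice of n active constraints out of m, so the number of vertices is at most C(m, n) = m! / (n!(m-n)!).
m = 24, n = 8
Numerator: 24 * 23 * 22 * 21 * 20 * 19 * 18 * 17
Denominator: 8! = 40320
C(24, 8) = 735471


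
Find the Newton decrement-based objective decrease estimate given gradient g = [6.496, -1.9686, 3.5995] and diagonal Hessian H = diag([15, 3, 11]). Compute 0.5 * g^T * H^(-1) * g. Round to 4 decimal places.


Step 1: H is diagonal, so H^(-1) * g = [0.4331, -0.6562, 0.3272].
Step 2: g^T H^(-1) g = sum_i g_i^2 / H_ii
  = (6.496)^2/15 + (-1.9686)^2/3 + (3.5995)^2/11
  = 2.8132 + 1.2918 + 1.1779 = 5.2829
Step 3: Objective decrease = 0.5 * g^T H^(-1) g = 2.6414


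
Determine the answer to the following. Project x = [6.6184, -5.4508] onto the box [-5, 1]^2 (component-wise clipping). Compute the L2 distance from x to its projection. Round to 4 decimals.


Project each component onto [-5, 1].
clip(6.6184) = 1.0, clip(-5.4508) = -5.0
Projection = [1.0, -5.0]
Squared diffs: [31.5664, 0.2032]
Distance = sqrt(31.7696) = 5.6365


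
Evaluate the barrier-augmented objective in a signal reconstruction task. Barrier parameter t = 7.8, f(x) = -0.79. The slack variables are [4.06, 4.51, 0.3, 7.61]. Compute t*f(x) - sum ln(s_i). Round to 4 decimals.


Step 1: Compute log-barrier.
ln values: [1.4012, 1.5063, -1.204, 2.0295]
phi = -(1.4012 + 1.5063 - 1.204 + 2.0295) = -3.733
Step 2: Compute augmented objective.
t*f(x) = 7.8*-0.79 = -6.162
Total = -6.162 - 3.733 = -9.895


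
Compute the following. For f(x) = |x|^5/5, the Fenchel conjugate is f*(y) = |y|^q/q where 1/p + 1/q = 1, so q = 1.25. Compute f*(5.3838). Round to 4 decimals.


The conjugate exponent q satisfies 1/p + 1/q = 1.
p = 5, so q = 5/(5 - 1) = 1.25
|y|^q = 5.3838^1.25 = 8.2009
f*(5.3838) = 8.2009 / 1.25 = 6.5607


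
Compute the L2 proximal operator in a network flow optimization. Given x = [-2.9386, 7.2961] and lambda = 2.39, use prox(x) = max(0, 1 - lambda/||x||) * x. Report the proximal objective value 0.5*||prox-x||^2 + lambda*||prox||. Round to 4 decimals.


Step 1: Compute ||x||.
||x|| = 7.8656
Step 2: Compute scaling factor.
scale = max(0, 1 - 2.39/7.8656) = 0.6961
Step 3: prox(x) = [-2.0457, 5.0792]
||prox(x)|| = 5.4756
Step 4: Proximal objective.
0.5*||prox-x||^2 = 2.8561
lambda*||prox|| = 13.0867
Total = 15.9429


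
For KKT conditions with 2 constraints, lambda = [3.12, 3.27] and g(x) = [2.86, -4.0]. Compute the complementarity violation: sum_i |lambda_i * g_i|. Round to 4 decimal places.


KKT complementary slackness check:
lambda_1 * g_1 = 3.12 * 2.86 = 8.9232
lambda_2 * g_2 = 3.27 * -4.0 = -13.08
Total violation = 8.9232 + 13.08 = 22.0032


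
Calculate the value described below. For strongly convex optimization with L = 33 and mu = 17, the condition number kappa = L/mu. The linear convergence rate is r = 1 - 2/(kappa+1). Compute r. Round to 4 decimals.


Step 1: Compute the condition number.
kappa = L/mu = 33/17 = 1.9412
Step 2: Compute the convergence rate.
r = 1 - 2/(kappa + 1) = 1 - 2*mu/(L + mu) = (L - mu)/(L + mu) = 16/50 = 0.32


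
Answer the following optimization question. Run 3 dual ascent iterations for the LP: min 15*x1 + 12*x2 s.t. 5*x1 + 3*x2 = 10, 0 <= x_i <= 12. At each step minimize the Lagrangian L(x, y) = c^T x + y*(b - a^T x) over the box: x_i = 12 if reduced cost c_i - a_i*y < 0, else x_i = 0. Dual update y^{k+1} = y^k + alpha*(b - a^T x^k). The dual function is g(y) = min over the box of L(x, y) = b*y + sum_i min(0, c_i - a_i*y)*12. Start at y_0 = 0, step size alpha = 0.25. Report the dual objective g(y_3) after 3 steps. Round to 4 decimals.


Dual ascent for LP: min 15*x1 + 12*x2, 5*x1 + 3*x2 = 10, 0 <= x_i <= 12
Step 1: y^k = 0.0, reduced costs: (15.0, 12.0)
  x^k = (0.0, 0.0), subgradient = b - a^T x = 10.0
  y^{k+1} = 0.0 + 0.25*10.0 = 2.5
Step 2: y^k = 2.5, reduced costs: (2.5, 4.5)
  x^k = (0.0, 0.0), subgradient = b - a^T x = 10.0
  y^{k+1} = 2.5 + 0.25*10.0 = 5.0
Step 3: y^k = 5.0, reduced costs: (-10.0, -3.0)
  x^k = (12.0, 12.0), subgradient = b - a^T x = -86.0
  y^{k+1} = 5.0 + 0.25*-86.0 = -16.5
Dual objective at y_3 = -16.5: reduced costs (97.5, 61.5), box minimizer x = (0.0, 0.0)
g(y_3) = b*y + (c1 - a1*y)*x1 + (c2 - a2*y)*x2 = 10*(-16.5) + 97.5*0.0 + 61.5*0.0 = -165.0 + 0.0 + 0.0 = -165.0


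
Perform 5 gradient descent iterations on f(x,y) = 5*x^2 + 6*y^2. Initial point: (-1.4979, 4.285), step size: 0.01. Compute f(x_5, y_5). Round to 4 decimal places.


Gradient descent on f(x,y) = 5*x^2 + 6*y^2.
Starting point: (-1.4979, 4.285), alpha = 0.01
Step 1: grad_x = 2*5*-1.4979 = -14.979, grad_y = 2*6*4.285 = 51.42
  x_1 = -1.4979 - 0.01*-14.979 = -1.3481
  y_1 = 4.285 - 0.01*51.42 = 3.7708
Step 2: grad_x = 2*5*-1.3481 = -13.4811, grad_y = 2*6*3.7708 = 45.2496
  x_2 = -1.3481 - 0.01*-13.4811 = -1.2133
  y_2 = 3.7708 - 0.01*45.2496 = 3.3183
Step 3: grad_x = 2*5*-1.2133 = -12.133, grad_y = 2*6*3.3183 = 39.8196
  x_3 = -1.2133 - 0.01*-12.133 = -1.092
  y_3 = 3.3183 - 0.01*39.8196 = 2.9201
Step 4: grad_x = 2*5*-1.092 = -10.9197, grad_y = 2*6*2.9201 = 35.0413
  x_4 = -1.092 - 0.01*-10.9197 = -0.9828
  y_4 = 2.9201 - 0.01*35.0413 = 2.5697
Step 5: grad_x = 2*5*-0.9828 = -9.8277, grad_y = 2*6*2.5697 = 30.8363
  x_5 = -0.9828 - 0.01*-9.8277 = -0.8845
  y_5 = 2.5697 - 0.01*30.8363 = 2.2613
f(-0.8845, 2.2613) = 5*(-0.8845)^2 + 6*2.2613^2 = 34.5934


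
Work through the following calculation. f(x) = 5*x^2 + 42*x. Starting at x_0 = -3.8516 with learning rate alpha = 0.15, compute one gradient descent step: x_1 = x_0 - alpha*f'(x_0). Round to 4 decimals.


We compute the gradient at x_0 and apply the update.
f'(x) = 10*x + 42
f'(-3.8516) = 10*-3.8516 + 42 = 3.484
x_1 = -3.8516 - 0.15*3.484 = -4.3742


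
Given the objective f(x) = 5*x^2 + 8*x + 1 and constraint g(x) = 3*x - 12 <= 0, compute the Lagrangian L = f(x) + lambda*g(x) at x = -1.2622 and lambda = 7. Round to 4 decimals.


Step 1: Evaluate f(x).
f(-1.2622) = 5*(-1.2622)^2 + 8*(-1.2622) + 1 = -1.1319
Step 2: Evaluate g(x).
g(-1.2622) = 3*-1.2622 - 12 = -15.7866
Step 3: Compute Lagrangian.
L = -1.1319 + 7*-15.7866 = -111.6381


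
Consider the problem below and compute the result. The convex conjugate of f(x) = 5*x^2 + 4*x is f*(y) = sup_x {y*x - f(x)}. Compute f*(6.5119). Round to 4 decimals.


f*(y) = sup_x {y*x - a*x^2 - b*x} = sup_x {(y-b)*x - a*x^2}
FOC: (y - b) - 2a*x = 0 => x* = (y - b)/(2a)
x* = (6.5119 - 4)/(2*5) = 0.2512
f*(6.5119) = (y-b)^2/(4a) = (6.5119 - 4)^2/(4*5)
= 6.3096/20 = 0.3155


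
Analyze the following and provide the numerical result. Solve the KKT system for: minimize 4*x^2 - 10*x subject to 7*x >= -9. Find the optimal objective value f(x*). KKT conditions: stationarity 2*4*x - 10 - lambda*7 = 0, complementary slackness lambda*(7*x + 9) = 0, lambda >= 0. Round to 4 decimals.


Step 1: Try lambda = 0 (constraint inactive).
Stationarity: 2*4*x - 10 = 0
x* = 10/(2*4) = 1.25
Check constraint: 7*1.25 = 8.75 >= -9 -- satisfied.
Step 2: Compute optimal value.
f(x*) = 4*1.25^2 - 10*1.25 = -6.25


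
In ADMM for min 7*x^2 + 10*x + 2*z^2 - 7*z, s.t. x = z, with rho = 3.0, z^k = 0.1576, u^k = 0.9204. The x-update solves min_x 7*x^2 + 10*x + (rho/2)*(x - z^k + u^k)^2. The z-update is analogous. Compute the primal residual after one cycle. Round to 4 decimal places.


ADMM iteration with rho = 3.0, z^k = 0.1576, u^k = 0.9204
Step 1: x-update.
Minimize 7*x^2 + 10*x + (3.0/2)*(x - 0.1576 + 0.9204)^2
FOC: (2*7 + 3.0)*x = -10 + 3.0*(0.1576 - 0.9204)
x^{k+1} = -0.7228
Step 2: z-update.
Minimize 2*z^2 - 7*z + (3.0/2)*(-0.7228 - z + 0.9204)^2
FOC: (2*2 + 3.0)*z = 7 + 3.0*(-0.7228 + 0.9204)
z^{k+1} = 1.0847
Step 3: u-update.
u^{k+1} = 0.9204 - 0.7228 - 1.0847 = -0.8871
Step 4: Primal residual = |-0.7228 - 1.0847| = 1.8075


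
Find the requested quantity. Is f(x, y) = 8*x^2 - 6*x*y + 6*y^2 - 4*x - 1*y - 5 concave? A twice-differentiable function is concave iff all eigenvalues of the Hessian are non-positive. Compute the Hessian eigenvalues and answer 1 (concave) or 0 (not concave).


The Hessian of f(x,y) = 8*x^2 - 6*x*y + 6*y^2 - 4*x - 1*y - 5 is:
H = [[16, -6], [-6, 12]]
Trace = 16 + 12 = 28
Determinant = 16*12 - (-6)^2 = 156
Discriminant = (28)^2 - 4*156 = 160.0
Eigenvalues: lambda_1 = 7.6754, lambda_2 = 20.3246
The function is not concave.

0


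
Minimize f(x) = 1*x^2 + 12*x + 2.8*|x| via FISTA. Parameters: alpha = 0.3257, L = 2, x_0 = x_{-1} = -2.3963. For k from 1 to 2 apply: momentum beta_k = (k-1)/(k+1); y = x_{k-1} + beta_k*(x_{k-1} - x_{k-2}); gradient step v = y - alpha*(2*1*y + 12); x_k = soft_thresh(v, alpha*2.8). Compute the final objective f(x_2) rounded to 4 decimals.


FISTA on f(x) = 1*x^2 + 12*x + 2.8*|x|
L = 2, alpha = 0.3257
Iteration 1: beta = 0.0, y = -2.3963 + 0.0*(-2.3963 + 2.3963) = -2.3963
  grad(y) = 7.2074, v = y - alpha*grad = -4.7438
  prox(v) = soft_thresh(-4.7438, 0.912) = -3.8318
Iteration 2: beta = 0.3333, y = -3.8318 + 0.3333*(-3.8318 + 2.3963) = -4.3103
  grad(y) = 3.3794, v = y - alpha*grad = -5.411
  prox(v) = soft_thresh(-5.411, 0.912) = -4.499
f(x_2) = 1*(-4.499)^2 + 12*(-4.499) + 2.8*|-4.499| = -21.1498


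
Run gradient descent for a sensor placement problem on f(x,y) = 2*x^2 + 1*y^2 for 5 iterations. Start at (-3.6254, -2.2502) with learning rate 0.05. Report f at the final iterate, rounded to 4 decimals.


Gradient descent on f(x,y) = 2*x^2 + 1*y^2.
Starting point: (-3.6254, -2.2502), alpha = 0.05
Step 1: grad_x = 2*2*-3.6254 = -14.5016, grad_y = 2*1*-2.2502 = -4.5004
  x_1 = -3.6254 - 0.05*-14.5016 = -2.9003
  y_1 = -2.2502 - 0.05*-4.5004 = -2.0252
Step 2: grad_x = 2*2*-2.9003 = -11.6013, grad_y = 2*1*-2.0252 = -4.0504
  x_2 = -2.9003 - 0.05*-11.6013 = -2.3203
  y_2 = -2.0252 - 0.05*-4.0504 = -1.8227
Step 3: grad_x = 2*2*-2.3203 = -9.281, grad_y = 2*1*-1.8227 = -3.6453
  x_3 = -2.3203 - 0.05*-9.281 = -1.8562
  y_3 = -1.8227 - 0.05*-3.6453 = -1.6404
Step 4: grad_x = 2*2*-1.8562 = -7.4248, grad_y = 2*1*-1.6404 = -3.2808
  x_4 = -1.8562 - 0.05*-7.4248 = -1.485
  y_4 = -1.6404 - 0.05*-3.2808 = -1.4764
Step 5: grad_x = 2*2*-1.485 = -5.9399, grad_y = 2*1*-1.4764 = -2.9527
  x_5 = -1.485 - 0.05*-5.9399 = -1.188
  y_5 = -1.4764 - 0.05*-2.9527 = -1.3287
f(-1.188, -1.3287) = 2*(-1.188)^2 + 1*(-1.3287)^2 = 4.588


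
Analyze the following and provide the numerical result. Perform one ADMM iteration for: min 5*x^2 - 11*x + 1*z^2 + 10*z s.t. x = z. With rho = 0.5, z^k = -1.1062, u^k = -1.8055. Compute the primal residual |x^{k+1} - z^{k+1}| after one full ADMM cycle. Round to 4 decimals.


ADMM iteration with rho = 0.5, z^k = -1.1062, u^k = -1.8055
Step 1: x-update.
Minimize 5*x^2 - 11*x + (0.5/2)*(x + 1.1062 - 1.8055)^2
FOC: (2*5 + 0.5)*x = 11 + 0.5*(-1.1062 + 1.8055)
x^{k+1} = 1.0809
Step 2: z-update.
Minimize 1*z^2 + 10*z + (0.5/2)*(1.0809 - z - 1.8055)^2
FOC: (2*1 + 0.5)*z = -10 + 0.5*(1.0809 - 1.8055)
z^{k+1} = -4.1449
Step 3: u-update.
u^{k+1} = -1.8055 + 1.0809 + 4.1449 = 3.4203
Step 4: Primal residual = |1.0809 + 4.1449| = 5.2258


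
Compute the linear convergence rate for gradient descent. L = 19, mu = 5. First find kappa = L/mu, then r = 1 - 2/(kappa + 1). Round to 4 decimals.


Step 1: Compute the condition number.
kappa = L/mu = 19/5 = 3.8
Step 2: Compute the convergence rate.
r = 1 - 2/(kappa + 1) = 1 - 2*mu/(L + mu) = (L - mu)/(L + mu) = 14/24 = 0.5833


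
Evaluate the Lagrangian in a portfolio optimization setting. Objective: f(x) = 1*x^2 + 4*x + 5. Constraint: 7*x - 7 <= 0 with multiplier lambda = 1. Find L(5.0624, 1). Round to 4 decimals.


Step 1: Evaluate f(x).
f(5.0624) = 1*5.0624^2 + 4*5.0624 + 5 = 50.8775
Step 2: Evaluate g(x).
g(5.0624) = 7*5.0624 - 7 = 28.4368
Step 3: Compute Lagrangian.
L = 50.8775 + 1*28.4368 = 79.3143


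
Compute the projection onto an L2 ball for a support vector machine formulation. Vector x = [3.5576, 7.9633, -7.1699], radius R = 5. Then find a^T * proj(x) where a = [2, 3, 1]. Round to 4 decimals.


Step 1: Compute ||x|| (intermediates to 6 decimals).
||x|| = sqrt(3.5576^2 + 7.9633^2 + (-7.1699)^2) = 11.290621
Step 2: Project.
Since ||x|| > R, scale = R/||x|| = 5/11.290621 = 0.442845, proj(x) = scale * x
proj(x) = [1.575465, 3.526508, -3.175154]
Step 3: Dot product.
a^T * proj(x) = 2*1.575465 + 3*3.526508 + 1*(-3.175154) = 10.5553


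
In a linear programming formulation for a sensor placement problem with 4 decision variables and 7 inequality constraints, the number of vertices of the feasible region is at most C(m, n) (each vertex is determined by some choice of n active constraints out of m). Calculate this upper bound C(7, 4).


Each vertex corresponds to some choice of n active constraints out of m, so the number of vertices is at most C(m, n) = m! / (n!(m-n)!).
m = 7, n = 4
Numerator: 7 * 6 * 5 * 4
Denominator: 4! = 24
C(7, 4) = 35


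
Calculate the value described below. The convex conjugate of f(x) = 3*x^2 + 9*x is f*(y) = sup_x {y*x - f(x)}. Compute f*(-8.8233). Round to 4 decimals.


f*(y) = sup_x {y*x - a*x^2 - b*x} = sup_x {(y-b)*x - a*x^2}
FOC: (y - b) - 2a*x = 0 => x* = (y - b)/(2a)
x* = (-8.8233 - 9)/(2*3) = -2.9706
f*(-8.8233) = (y-b)^2/(4a) = (-8.8233 - 9)^2/(4*3)
= 317.67/12 = 26.4725


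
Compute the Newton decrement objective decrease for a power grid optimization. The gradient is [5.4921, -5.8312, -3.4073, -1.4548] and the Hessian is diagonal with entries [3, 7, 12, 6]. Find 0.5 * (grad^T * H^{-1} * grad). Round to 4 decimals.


Step 1: H is diagonal, so H^(-1) * g = [1.8307, -0.833, -0.2839, -0.2425].
Step 2: g^T H^(-1) g = sum_i g_i^2 / H_ii
  = (5.4921)^2/3 + (-5.8312)^2/7 + (-3.4073)^2/12 + (-1.4548)^2/6
  = 10.0544 + 4.8576 + 0.9675 + 0.3527 = 16.2322
Step 3: Objective decrease = 0.5 * g^T H^(-1) g = 8.1161


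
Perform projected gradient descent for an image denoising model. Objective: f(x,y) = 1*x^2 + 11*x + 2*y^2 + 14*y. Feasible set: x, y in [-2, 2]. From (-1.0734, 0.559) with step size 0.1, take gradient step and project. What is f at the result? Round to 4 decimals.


Step 1: Compute gradient at (-1.0734, 0.559).
grad_x = 2*1*-1.0734 + 11 = 8.8532
grad_y = 2*2*0.559 + 14 = 16.236
Step 2: Gradient step.
x_raw = -1.0734 - 0.1*8.8532 = -1.9587
y_raw = 0.559 - 0.1*16.236 = -1.0646
Step 3: Project onto [-2, 2].
x_proj = clip(-1.9587) = -1.9587
y_proj = clip(-1.0646) = -1.0646
Step 4: Evaluate f.
f(-1.9587, -1.0646) = -30.347


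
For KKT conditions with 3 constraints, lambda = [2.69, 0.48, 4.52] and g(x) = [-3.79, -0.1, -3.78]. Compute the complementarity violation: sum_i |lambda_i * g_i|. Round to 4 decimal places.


KKT complementary slackness check:
lambda_1 * g_1 = 2.69 * -3.79 = -10.1951
lambda_2 * g_2 = 0.48 * -0.1 = -0.048
lambda_3 * g_3 = 4.52 * -3.78 = -17.0856
Total violation = 10.1951 + 0.048 + 17.0856 = 27.3287


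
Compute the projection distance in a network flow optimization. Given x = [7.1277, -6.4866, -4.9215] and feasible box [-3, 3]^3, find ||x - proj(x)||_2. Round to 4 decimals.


Project each component onto [-3, 3].
clip(7.1277) = 3.0, clip(-6.4866) = -3.0, clip(-4.9215) = -3.0
Projection = [3.0, -3.0, -3.0]
Squared diffs: [17.0379, 12.1564, 3.6922]
Distance = sqrt(32.8865) = 5.7347


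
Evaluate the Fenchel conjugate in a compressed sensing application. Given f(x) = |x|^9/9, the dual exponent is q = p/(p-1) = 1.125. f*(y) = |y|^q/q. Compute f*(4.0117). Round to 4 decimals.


The conjugate exponent q satisfies 1/p + 1/q = 1.
p = 9, so q = 9/(9 - 1) = 1.125
|y|^q = 4.0117^1.125 = 4.7725
f*(4.0117) = 4.7725 / 1.125 = 4.2422


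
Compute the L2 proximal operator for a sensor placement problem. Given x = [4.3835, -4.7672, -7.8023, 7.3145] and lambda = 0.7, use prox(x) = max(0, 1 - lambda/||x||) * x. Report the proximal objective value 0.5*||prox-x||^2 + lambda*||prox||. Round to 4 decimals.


Step 1: Compute ||x||.
||x|| = 12.5028
Step 2: Compute scaling factor.
scale = max(0, 1 - 0.7/12.5028) = 0.944
Step 3: prox(x) = [4.1381, -4.5003, -7.3655, 6.905]
||prox(x)|| = 11.8028
Step 4: Proximal objective.
0.5*||prox-x||^2 = 0.245
lambda*||prox|| = 8.262
Total = 8.5069


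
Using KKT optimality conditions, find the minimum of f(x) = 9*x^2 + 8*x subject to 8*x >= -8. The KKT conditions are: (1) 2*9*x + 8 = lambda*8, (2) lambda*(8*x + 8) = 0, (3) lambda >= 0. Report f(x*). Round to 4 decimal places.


Step 1: Try lambda = 0 (constraint inactive).
Stationarity: 2*9*x + 8 = 0
x* = -8/(2*9) = -4/9 = -0.4444 (rounded; the exact value -4/9 is used below)
Check constraint: 8*-0.4444 = -3.5552 >= -8 -- satisfied.
Step 2: Compute optimal value.
f(x*) = 9*(-4/9)^2 + 8*(-4/9) = -1.7778


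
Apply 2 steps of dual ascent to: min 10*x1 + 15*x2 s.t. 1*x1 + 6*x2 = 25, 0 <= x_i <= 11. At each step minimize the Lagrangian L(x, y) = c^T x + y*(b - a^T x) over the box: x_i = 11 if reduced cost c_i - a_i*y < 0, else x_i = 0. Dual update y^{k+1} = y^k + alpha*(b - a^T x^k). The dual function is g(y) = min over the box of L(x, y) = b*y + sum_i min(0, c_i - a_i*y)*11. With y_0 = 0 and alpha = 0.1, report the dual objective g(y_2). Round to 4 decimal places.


Dual ascent for LP: min 10*x1 + 15*x2, 1*x1 + 6*x2 = 25, 0 <= x_i <= 11
Step 1: y^k = 0.0, reduced costs: (10.0, 15.0)
  x^k = (0.0, 0.0), subgradient = b - a^T x = 25.0
  y^{k+1} = 0.0 + 0.1*25.0 = 2.5
Step 2: y^k = 2.5, reduced costs: (7.5, 0.0)
  x^k = (0.0, 0.0), subgradient = b - a^T x = 25.0
  y^{k+1} = 2.5 + 0.1*25.0 = 5.0
Dual objective at y_2 = 5.0: reduced costs (5.0, -15.0), box minimizer x = (0.0, 11.0)
g(y_2) = b*y + (c1 - a1*y)*x1 + (c2 - a2*y)*x2 = 25*5.0 + 5.0*0.0 + (-15.0)*11.0 = 125.0 + 0.0 - 165.0 = -40.0


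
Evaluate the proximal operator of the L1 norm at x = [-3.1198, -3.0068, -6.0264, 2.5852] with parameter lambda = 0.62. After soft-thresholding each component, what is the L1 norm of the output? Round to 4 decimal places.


Soft-thresholding with lambda = 0.62:
prox(-3.1198) = sign(-3.1198)*max(|-3.1198| - 0.62, 0) = -2.4998
prox(-3.0068) = sign(-3.0068)*max(|-3.0068| - 0.62, 0) = -2.3868
prox(-6.0264) = sign(-6.0264)*max(|-6.0264| - 0.62, 0) = -5.4064
prox(2.5852) = sign(2.5852)*max(|2.5852| - 0.62, 0) = 1.9652
prox(x) = [-2.4998, -2.3868, -5.4064, 1.9652]
||prox(x)||_1 = 2.4998 + 2.3868 + 5.4064 + 1.9652 = 12.2582


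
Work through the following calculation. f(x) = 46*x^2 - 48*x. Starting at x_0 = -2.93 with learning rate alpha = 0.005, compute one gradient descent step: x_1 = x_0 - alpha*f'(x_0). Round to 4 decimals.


We compute the gradient at x_0 and apply the update.
f'(x) = 92*x - 48
f'(-2.93) = 92*-2.93 - 48 = -317.56
x_1 = -2.93 - 0.005*-317.56 = -1.3422


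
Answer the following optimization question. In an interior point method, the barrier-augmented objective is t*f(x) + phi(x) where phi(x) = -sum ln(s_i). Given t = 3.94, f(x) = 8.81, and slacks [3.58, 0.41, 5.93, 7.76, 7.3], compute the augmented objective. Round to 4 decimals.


Step 1: Compute log-barrier.
ln values: [1.2754, -0.8916, 1.78, 2.049, 1.9879]
phi = -(1.2754 - 0.8916 + 1.78 + 2.049 + 1.9879) = -6.2006
Step 2: Compute augmented objective.
t*f(x) = 3.94*8.81 = 34.7114
Total = 34.7114 - 6.2006 = 28.5108


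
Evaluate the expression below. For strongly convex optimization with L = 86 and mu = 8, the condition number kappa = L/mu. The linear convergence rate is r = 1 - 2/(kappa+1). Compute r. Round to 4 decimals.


Step 1: Compute the condition number.
kappa = L/mu = 86/8 = 10.75
Step 2: Compute the convergence rate.
r = 1 - 2/(kappa + 1) = 1 - 2*mu/(L + mu) = (L - mu)/(L + mu) = 78/94 = 0.8298


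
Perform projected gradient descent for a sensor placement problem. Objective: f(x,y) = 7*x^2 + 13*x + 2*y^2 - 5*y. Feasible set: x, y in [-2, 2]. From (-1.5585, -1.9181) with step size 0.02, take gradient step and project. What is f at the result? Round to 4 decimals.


Step 1: Compute gradient at (-1.5585, -1.9181).
grad_x = 2*7*-1.5585 + 13 = -8.819
grad_y = 2*2*-1.9181 - 5 = -12.6724
Step 2: Gradient step.
x_raw = -1.5585 - 0.02*-8.819 = -1.3821
y_raw = -1.9181 - 0.02*-12.6724 = -1.6647
Step 3: Project onto [-2, 2].
x_proj = clip(-1.3821) = -1.3821
y_proj = clip(-1.6647) = -1.6647
Step 4: Evaluate f.
f(-1.3821, -1.6647) = 9.2696


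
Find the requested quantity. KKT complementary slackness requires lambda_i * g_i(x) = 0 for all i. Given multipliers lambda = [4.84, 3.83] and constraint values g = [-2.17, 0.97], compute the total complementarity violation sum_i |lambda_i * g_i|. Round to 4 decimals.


KKT complementary slackness check:
lambda_1 * g_1 = 4.84 * -2.17 = -10.5028
lambda_2 * g_2 = 3.83 * 0.97 = 3.7151
Total violation = 10.5028 + 3.7151 = 14.2179


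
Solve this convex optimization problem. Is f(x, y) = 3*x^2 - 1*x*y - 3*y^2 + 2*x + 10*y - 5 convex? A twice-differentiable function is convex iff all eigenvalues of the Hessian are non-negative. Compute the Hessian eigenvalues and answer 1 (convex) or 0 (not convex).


The Hessian of f(x,y) = 3*x^2 - 1*x*y - 3*y^2 + 2*x + 10*y - 5 is:
H = [[6, -1], [-1, -6]]
Trace = 6 - 6 = 0
Determinant = 6*-6 - (-1)^2 = -37
Discriminant = (0)^2 - 4*-37 = 148.0
Eigenvalues: lambda_1 = -6.0828, lambda_2 = 6.0828
The function is not convex.

0


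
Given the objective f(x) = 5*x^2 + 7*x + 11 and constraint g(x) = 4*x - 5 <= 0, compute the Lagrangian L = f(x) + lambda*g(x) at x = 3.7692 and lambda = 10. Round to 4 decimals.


Step 1: Evaluate f(x).
f(3.7692) = 5*3.7692^2 + 7*3.7692 + 11 = 108.4187
Step 2: Evaluate g(x).
g(3.7692) = 4*3.7692 - 5 = 10.0768
Step 3: Compute Lagrangian.
L = 108.4187 + 10*10.0768 = 209.1867


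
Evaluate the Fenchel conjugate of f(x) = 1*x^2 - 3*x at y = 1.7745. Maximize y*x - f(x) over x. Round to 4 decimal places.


f*(y) = sup_x {y*x - a*x^2 - b*x} = sup_x {(y-b)*x - a*x^2}
FOC: (y - b) - 2a*x = 0 => x* = (y - b)/(2a)
x* = (1.7745 + 3)/(2*1) = 2.3873
f*(1.7745) = (y-b)^2/(4a) = (1.7745 + 3)^2/(4*1)
= 22.7959/4 = 5.699


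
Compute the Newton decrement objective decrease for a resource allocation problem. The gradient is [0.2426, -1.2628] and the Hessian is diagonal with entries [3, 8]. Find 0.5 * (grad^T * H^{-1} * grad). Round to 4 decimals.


Step 1: H is diagonal, so H^(-1) * g = [0.0809, -0.1579].
Step 2: g^T H^(-1) g = sum_i g_i^2 / H_ii
  = (0.2426)^2/3 + (-1.2628)^2/8
  = 0.0196 + 0.1993 = 0.219
Step 3: Objective decrease = 0.5 * g^T H^(-1) g = 0.1095


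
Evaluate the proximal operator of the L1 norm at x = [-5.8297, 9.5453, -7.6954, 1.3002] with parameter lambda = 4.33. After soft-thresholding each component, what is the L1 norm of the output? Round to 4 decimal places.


Soft-thresholding with lambda = 4.33:
prox(-5.8297) = sign(-5.8297)*max(|-5.8297| - 4.33, 0) = -1.4997
prox(9.5453) = sign(9.5453)*max(|9.5453| - 4.33, 0) = 5.2153
prox(-7.6954) = sign(-7.6954)*max(|-7.6954| - 4.33, 0) = -3.3654
prox(1.3002) = sign(1.3002)*max(|1.3002| - 4.33, 0) = 0.0
prox(x) = [-1.4997, 5.2153, -3.3654, 0.0]
||prox(x)||_1 = 1.4997 + 5.2153 + 3.3654 + 0.0 = 10.0804


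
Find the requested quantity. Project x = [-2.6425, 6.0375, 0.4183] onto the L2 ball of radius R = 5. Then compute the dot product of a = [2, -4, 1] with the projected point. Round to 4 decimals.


Step 1: Compute ||x|| (intermediates to 6 decimals).
||x|| = sqrt((-2.6425)^2 + 6.0375^2 + 0.4183^2) = 6.603725
Step 2: Project.
Since ||x|| > R, scale = R/||x|| = 5/6.603725 = 0.757148, proj(x) = scale * x
proj(x) = [-2.000764, 4.571281, 0.316715]
Step 3: Dot product.
a^T * proj(x) = 2*(-2.000764) - 4*4.571281 + 1*0.316715 = -21.9699


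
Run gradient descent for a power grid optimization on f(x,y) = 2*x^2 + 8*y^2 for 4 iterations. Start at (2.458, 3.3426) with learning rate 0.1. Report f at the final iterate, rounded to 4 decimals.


Gradient descent on f(x,y) = 2*x^2 + 8*y^2.
Starting point: (2.458, 3.3426), alpha = 0.1
Step 1: grad_x = 2*2*2.458 = 9.832, grad_y = 2*8*3.3426 = 53.4816
  x_1 = 2.458 - 0.1*9.832 = 1.4748
  y_1 = 3.3426 - 0.1*53.4816 = -2.0056
Step 2: grad_x = 2*2*1.4748 = 5.8992, grad_y = 2*8*-2.0056 = -32.089
  x_2 = 1.4748 - 0.1*5.8992 = 0.8849
  y_2 = -2.0056 - 0.1*-32.089 = 1.2033
Step 3: grad_x = 2*2*0.8849 = 3.5395, grad_y = 2*8*1.2033 = 19.2534
  x_3 = 0.8849 - 0.1*3.5395 = 0.5309
  y_3 = 1.2033 - 0.1*19.2534 = -0.722
Step 4: grad_x = 2*2*0.5309 = 2.1237, grad_y = 2*8*-0.722 = -11.552
  x_4 = 0.5309 - 0.1*2.1237 = 0.3186
  y_4 = -0.722 - 0.1*-11.552 = 0.4332
f(0.3186, 0.4332) = 2*0.3186^2 + 8*0.4332^2 = 1.7043


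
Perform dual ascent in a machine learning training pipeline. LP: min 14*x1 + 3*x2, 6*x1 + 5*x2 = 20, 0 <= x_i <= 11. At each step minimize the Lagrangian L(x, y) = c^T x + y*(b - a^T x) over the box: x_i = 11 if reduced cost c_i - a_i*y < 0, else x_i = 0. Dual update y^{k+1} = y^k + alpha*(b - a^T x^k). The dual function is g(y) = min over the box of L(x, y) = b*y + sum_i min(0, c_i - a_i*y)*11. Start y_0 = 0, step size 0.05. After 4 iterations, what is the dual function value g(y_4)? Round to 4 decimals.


Dual ascent for LP: min 14*x1 + 3*x2, 6*x1 + 5*x2 = 20, 0 <= x_i <= 11
Step 1: y^k = 0.0, reduced costs: (14.0, 3.0)
  x^k = (0.0, 0.0), subgradient = b - a^T x = 20.0
  y^{k+1} = 0.0 + 0.05*20.0 = 1.0
Step 2: y^k = 1.0, reduced costs: (8.0, -2.0)
  x^k = (0.0, 11.0), subgradient = b - a^T x = -35.0
  y^{k+1} = 1.0 + 0.05*-35.0 = -0.75
Step 3: y^k = -0.75, reduced costs: (18.5, 6.75)
  x^k = (0.0, 0.0), subgradient = b - a^T x = 20.0
  y^{k+1} = -0.75 + 0.05*20.0 = 0.25
Step 4: y^k = 0.25, reduced costs: (12.5, 1.75)
  x^k = (0.0, 0.0), subgradient = b - a^T x = 20.0
  y^{k+1} = 0.25 + 0.05*20.0 = 1.25
Dual objective at y_4 = 1.25: reduced costs (6.5, -3.25), box minimizer x = (0.0, 11.0)
g(y_4) = b*y + (c1 - a1*y)*x1 + (c2 - a2*y)*x2 = 20*1.25 + 6.5*0.0 + (-3.25)*11.0 = 25.0 + 0.0 - 35.75 = -10.75


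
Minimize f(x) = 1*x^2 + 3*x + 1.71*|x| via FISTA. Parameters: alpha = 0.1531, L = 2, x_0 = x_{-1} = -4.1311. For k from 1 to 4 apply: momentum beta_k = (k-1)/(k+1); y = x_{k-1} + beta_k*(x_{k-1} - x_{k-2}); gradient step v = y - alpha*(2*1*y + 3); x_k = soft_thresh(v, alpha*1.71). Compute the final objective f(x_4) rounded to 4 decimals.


FISTA on f(x) = 1*x^2 + 3*x + 1.71*|x|
L = 2, alpha = 0.1531
Iteration 1: beta = 0.0, y = -4.1311 + 0.0*(-4.1311 + 4.1311) = -4.1311
  grad(y) = -5.2622, v = y - alpha*grad = -3.3255
  prox(v) = soft_thresh(-3.3255, 0.2618) = -3.0637
Iteration 2: beta = 0.3333, y = -3.0637 + 0.3333*(-3.0637 + 4.1311) = -2.7078
  grad(y) = -2.4157, v = y - alpha*grad = -2.338
  prox(v) = soft_thresh(-2.338, 0.2618) = -2.0762
Iteration 3: beta = 0.5, y = -2.0762 + 0.5*(-2.0762 + 3.0637) = -1.5825
  grad(y) = -0.1649, v = y - alpha*grad = -1.5572
  prox(v) = soft_thresh(-1.5572, 0.2618) = -1.2954
Iteration 4: beta = 0.6, y = -1.2954 + 0.6*(-1.2954 + 2.0762) = -0.8269
  grad(y) = 1.3461, v = y - alpha*grad = -1.033
  prox(v) = soft_thresh(-1.033, 0.2618) = -0.7712
f(x_4) = 1*(-0.7712)^2 + 3*(-0.7712) + 1.71*|-0.7712| = -0.4001


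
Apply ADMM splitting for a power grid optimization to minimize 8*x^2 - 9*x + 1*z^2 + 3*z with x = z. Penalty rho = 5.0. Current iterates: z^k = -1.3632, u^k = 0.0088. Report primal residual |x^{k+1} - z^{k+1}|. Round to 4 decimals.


ADMM iteration with rho = 5.0, z^k = -1.3632, u^k = 0.0088
Step 1: x-update.
Minimize 8*x^2 - 9*x + (5.0/2)*(x + 1.3632 + 0.0088)^2
FOC: (2*8 + 5.0)*x = 9 + 5.0*(-1.3632 - 0.0088)
x^{k+1} = 0.1019
Step 2: z-update.
Minimize 1*z^2 + 3*z + (5.0/2)*(0.1019 - z + 0.0088)^2
FOC: (2*1 + 5.0)*z = -3 + 5.0*(0.1019 + 0.0088)
z^{k+1} = -0.3495
Step 3: u-update.
u^{k+1} = 0.0088 + 0.1019 + 0.3495 = 0.4602
Step 4: Primal residual = |0.1019 + 0.3495| = 0.4514


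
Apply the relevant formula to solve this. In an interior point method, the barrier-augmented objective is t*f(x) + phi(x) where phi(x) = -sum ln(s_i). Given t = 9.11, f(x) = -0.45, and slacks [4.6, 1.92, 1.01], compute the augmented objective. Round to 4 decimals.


Step 1: Compute log-barrier.
ln values: [1.5261, 0.6523, 0.01]
phi = -(1.5261 + 0.6523 + 0.01) = -2.1883
Step 2: Compute augmented objective.
t*f(x) = 9.11*-0.45 = -4.0995
Total = -4.0995 - 2.1883 = -6.2878


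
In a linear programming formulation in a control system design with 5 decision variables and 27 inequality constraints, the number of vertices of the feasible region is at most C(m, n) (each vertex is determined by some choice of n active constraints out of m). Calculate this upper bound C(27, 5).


Each vertex corresponds to some choice of n active constraints out of m, so the number of vertices is at most C(m, n) = m! / (n!(m-n)!).
m = 27, n = 5
Numerator: 27 * 26 * 25 * 24 * 23
Denominator: 5! = 120
C(27, 5) = 80730


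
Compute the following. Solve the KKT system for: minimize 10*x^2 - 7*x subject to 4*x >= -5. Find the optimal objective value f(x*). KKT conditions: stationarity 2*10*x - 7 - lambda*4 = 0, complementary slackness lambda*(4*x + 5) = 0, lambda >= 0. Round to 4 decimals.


Step 1: Try lambda = 0 (constraint inactive).
Stationarity: 2*10*x - 7 = 0
x* = 7/(2*10) = 0.35
Check constraint: 4*0.35 = 1.4 >= -5 -- satisfied.
Step 2: Compute optimal value.
f(x*) = 10*0.35^2 - 7*0.35 = -1.225


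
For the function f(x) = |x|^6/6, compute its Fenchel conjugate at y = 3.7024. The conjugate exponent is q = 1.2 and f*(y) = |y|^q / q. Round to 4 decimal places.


The conjugate exponent q satisfies 1/p + 1/q = 1.
p = 6, so q = 6/(6 - 1) = 1.2
|y|^q = 3.7024^1.2 = 4.8104
f*(3.7024) = 4.8104 / 1.2 = 4.0087


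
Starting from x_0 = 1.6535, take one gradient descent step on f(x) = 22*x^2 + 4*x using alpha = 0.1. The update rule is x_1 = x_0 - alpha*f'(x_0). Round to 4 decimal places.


We compute the gradient at x_0 and apply the update.
f'(x) = 44*x + 4
f'(1.6535) = 44*1.6535 + 4 = 76.754
x_1 = 1.6535 - 0.1*76.754 = -6.0219


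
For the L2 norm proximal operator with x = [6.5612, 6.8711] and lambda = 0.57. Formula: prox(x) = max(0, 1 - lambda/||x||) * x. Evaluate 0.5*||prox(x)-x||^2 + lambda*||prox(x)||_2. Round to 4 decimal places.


Step 1: Compute ||x||.
||x|| = 9.5006
Step 2: Compute scaling factor.
scale = max(0, 1 - 0.57/9.5006) = 0.94
Step 3: prox(x) = [6.1676, 6.4589]
||prox(x)|| = 8.9306
Step 4: Proximal objective.
0.5*||prox-x||^2 = 0.1625
lambda*||prox|| = 5.0904
Total = 5.2529
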